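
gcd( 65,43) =1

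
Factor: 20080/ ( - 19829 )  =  -2^4 * 5^1*79^( - 1 )=- 80/79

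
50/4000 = 1/80 = 0.01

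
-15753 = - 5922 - 9831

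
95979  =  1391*69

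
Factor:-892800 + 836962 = - 2^1 *27919^1 = - 55838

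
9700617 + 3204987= 12905604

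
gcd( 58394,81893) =7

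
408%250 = 158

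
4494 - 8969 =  - 4475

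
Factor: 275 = 5^2 * 11^1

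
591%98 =3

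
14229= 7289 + 6940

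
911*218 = 198598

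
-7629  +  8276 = 647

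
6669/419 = 6669/419 = 15.92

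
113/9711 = 113/9711  =  0.01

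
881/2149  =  881/2149 = 0.41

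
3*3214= 9642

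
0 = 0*6041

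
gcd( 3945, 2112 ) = 3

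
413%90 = 53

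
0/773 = 0 = 0.00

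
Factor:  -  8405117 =  -  7^2 *337^1 * 509^1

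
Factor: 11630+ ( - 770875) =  - 759245=   - 5^1 * 151849^1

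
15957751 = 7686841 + 8270910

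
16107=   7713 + 8394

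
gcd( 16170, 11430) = 30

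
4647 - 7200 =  - 2553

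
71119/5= 14223+ 4/5 = 14223.80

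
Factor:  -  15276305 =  - 5^1*11^1*277751^1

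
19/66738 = 19/66738 =0.00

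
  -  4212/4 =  - 1053 = -1053.00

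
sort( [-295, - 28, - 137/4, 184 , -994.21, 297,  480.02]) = [  -  994.21, - 295, - 137/4, - 28,184,  297, 480.02]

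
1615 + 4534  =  6149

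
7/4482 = 7/4482=0.00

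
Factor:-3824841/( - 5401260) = 1274947/1800420  =  2^(-2)*3^( - 1)*5^(-1)*37^ ( - 1 ) *71^1*811^( -1 )*17957^1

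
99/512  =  99/512 = 0.19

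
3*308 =924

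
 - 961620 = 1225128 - 2186748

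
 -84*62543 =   -  5253612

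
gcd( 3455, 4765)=5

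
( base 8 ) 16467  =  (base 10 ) 7479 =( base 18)1519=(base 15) 2339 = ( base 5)214404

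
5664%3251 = 2413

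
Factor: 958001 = 11^1 * 17^1*47^1*109^1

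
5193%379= 266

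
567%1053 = 567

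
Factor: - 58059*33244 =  - 1930113396 = - 2^2*3^2*6451^1*8311^1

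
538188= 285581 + 252607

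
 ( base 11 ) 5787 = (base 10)7597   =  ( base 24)d4d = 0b1110110101101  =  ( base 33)6W7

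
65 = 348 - 283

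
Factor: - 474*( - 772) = 2^3*3^1*79^1*193^1  =  365928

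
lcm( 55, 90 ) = 990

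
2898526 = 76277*38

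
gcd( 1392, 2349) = 87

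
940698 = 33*28506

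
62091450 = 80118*775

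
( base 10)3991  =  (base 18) C5D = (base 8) 7627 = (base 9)5424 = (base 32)3sn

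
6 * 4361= 26166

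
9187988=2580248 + 6607740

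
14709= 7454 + 7255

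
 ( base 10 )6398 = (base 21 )eae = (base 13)2bb2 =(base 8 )14376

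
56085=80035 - 23950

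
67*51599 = 3457133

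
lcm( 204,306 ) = 612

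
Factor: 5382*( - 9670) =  - 52043940 = - 2^2 *3^2*5^1*13^1 * 23^1*967^1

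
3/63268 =3/63268= 0.00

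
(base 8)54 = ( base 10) 44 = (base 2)101100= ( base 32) 1C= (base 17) 2A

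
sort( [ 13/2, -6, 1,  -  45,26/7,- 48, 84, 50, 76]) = [ - 48,-45 ,- 6, 1,26/7,13/2, 50,76, 84] 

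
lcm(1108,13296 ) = 13296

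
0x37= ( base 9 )61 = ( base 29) 1q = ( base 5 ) 210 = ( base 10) 55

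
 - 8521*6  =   - 51126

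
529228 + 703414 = 1232642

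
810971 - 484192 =326779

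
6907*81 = 559467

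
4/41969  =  4/41969= 0.00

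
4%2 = 0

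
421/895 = 421/895 = 0.47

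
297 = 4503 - 4206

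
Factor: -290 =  - 2^1*5^1*29^1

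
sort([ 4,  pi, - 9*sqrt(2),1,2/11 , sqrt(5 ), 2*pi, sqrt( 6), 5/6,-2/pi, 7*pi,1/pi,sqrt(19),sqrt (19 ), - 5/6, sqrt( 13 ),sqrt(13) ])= [ - 9*sqrt(2 ), - 5/6, - 2/pi,2/11, 1/pi,5/6, 1, sqrt( 5),sqrt(6),pi,sqrt( 13),  sqrt ( 13 ), 4,sqrt( 19),sqrt(19 ), 2*pi,7*pi]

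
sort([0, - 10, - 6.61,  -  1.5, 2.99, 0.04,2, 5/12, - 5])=[- 10 , - 6.61,-5, - 1.5, 0, 0.04, 5/12,2  ,  2.99]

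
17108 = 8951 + 8157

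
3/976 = 3/976 = 0.00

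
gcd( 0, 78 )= 78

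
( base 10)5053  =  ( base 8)11675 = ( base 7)20506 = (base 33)4L4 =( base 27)6p4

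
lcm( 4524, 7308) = 95004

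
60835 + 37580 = 98415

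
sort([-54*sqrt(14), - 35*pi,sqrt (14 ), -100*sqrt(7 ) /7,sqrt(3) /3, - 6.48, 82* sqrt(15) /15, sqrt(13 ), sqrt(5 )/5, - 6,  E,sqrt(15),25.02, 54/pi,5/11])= [-54*sqrt(14),- 35*pi,- 100*sqrt ( 7)/7,-6.48, - 6,sqrt(5) /5,5/11,sqrt(3)/3,E,sqrt( 13),sqrt(14), sqrt( 15 ), 54/pi, 82 * sqrt( 15)/15,25.02 ] 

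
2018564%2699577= 2018564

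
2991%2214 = 777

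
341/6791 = 341/6791 = 0.05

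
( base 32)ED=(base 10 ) 461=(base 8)715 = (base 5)3321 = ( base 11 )38a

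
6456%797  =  80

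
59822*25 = 1495550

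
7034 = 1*7034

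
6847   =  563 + 6284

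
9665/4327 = 2+1011/4327 = 2.23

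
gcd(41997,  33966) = 3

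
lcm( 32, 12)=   96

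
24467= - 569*( - 43 ) 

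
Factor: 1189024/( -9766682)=  -  594512/4883341  =  -  2^4 *73^1*89^(-1 )*509^1*54869^( - 1 ) 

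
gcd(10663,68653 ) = 1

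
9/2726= 9/2726= 0.00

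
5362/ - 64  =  -2681/32 = - 83.78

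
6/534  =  1/89=   0.01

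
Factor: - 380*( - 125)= 47500= 2^2*5^4*19^1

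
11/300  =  11/300   =  0.04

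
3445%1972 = 1473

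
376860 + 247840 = 624700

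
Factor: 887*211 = 187157 =211^1 *887^1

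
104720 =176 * 595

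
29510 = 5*5902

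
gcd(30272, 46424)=8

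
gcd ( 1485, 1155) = 165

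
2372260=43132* 55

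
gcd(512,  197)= 1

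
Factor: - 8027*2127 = -3^1*23^1*349^1*709^1= - 17073429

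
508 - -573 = 1081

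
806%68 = 58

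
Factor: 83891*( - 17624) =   -  1478494984 = - 2^3 * 2203^1*83891^1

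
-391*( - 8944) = 3497104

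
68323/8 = 68323/8 = 8540.38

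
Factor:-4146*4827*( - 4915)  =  98362626930 = 2^1*3^2*5^1*691^1 * 983^1*1609^1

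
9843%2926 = 1065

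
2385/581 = 4 + 61/581  =  4.10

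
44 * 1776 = 78144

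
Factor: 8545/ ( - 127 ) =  - 5^1*127^( - 1)*1709^1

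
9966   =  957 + 9009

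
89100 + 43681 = 132781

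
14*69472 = 972608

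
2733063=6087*449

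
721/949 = 721/949 = 0.76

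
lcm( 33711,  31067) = 1584417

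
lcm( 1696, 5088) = 5088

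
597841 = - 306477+904318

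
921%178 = 31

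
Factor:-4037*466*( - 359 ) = 675365878 = 2^1  *11^1*233^1 *359^1*  367^1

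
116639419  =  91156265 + 25483154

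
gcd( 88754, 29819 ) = 1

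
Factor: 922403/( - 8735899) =- 17^1*29^1*79^( - 1)*1871^1*110581^( - 1)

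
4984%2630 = 2354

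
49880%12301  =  676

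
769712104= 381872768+387839336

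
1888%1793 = 95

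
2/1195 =2/1195 = 0.00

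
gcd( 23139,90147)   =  3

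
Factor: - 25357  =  -25357^1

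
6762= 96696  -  89934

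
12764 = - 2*( - 6382)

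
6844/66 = 3422/33 = 103.70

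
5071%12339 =5071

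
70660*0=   0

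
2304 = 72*32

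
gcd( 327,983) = 1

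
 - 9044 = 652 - 9696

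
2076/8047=2076/8047 = 0.26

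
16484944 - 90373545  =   - 73888601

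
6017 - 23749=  - 17732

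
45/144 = 5/16 = 0.31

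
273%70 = 63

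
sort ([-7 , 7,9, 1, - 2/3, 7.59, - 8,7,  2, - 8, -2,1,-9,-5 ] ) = [- 9, - 8,-8, - 7, - 5, - 2, - 2/3,1,  1, 2,7, 7,7.59,9]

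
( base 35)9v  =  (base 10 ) 346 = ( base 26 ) d8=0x15a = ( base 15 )181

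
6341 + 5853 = 12194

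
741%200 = 141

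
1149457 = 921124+228333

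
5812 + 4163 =9975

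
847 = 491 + 356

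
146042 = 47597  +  98445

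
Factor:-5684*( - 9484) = 53907056 = 2^4*7^2*29^1*2371^1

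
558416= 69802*8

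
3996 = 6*666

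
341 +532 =873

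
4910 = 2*2455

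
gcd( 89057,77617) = 1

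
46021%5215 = 4301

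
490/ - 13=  - 490/13=-37.69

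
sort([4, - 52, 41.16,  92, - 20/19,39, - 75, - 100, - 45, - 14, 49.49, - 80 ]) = [ - 100, - 80,  -  75, - 52, - 45, - 14 , - 20/19,4, 39,41.16,49.49,  92 ] 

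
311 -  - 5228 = 5539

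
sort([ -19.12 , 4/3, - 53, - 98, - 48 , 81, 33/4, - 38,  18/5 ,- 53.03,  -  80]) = [-98 ,- 80, - 53.03,-53,  -  48,- 38, - 19.12, 4/3,18/5, 33/4,81]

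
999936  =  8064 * 124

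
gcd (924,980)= 28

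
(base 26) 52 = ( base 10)132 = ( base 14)96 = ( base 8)204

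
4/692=1/173  =  0.01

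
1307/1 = 1307 = 1307.00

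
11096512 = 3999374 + 7097138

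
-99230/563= - 99230/563 = - 176.25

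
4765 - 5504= - 739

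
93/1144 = 93/1144 = 0.08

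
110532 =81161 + 29371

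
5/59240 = 1/11848 = 0.00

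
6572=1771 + 4801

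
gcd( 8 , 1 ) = 1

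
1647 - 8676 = - 7029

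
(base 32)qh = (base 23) 1dl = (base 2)1101010001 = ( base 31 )rc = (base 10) 849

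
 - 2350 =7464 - 9814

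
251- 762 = -511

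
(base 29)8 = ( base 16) 8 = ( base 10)8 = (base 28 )8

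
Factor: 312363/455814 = 2^(- 1) * 367^(-1) * 503^1 = 503/734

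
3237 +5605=8842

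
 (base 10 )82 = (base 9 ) 101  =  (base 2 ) 1010010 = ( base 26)34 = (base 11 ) 75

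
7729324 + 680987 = 8410311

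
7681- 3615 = 4066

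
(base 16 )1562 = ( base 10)5474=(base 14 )1DD0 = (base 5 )133344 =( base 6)41202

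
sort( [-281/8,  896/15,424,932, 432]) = [ - 281/8,896/15,424, 432,932]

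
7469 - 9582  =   - 2113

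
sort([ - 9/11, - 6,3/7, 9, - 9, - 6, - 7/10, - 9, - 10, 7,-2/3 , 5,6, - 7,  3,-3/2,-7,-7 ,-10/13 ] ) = [-10,-9, -9,-7,- 7, - 7,  -  6, - 6, - 3/2,-9/11,  -  10/13, - 7/10,- 2/3, 3/7, 3, 5 , 6, 7, 9]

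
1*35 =35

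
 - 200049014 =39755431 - 239804445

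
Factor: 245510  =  2^1*5^1 * 24551^1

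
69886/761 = 69886/761 =91.83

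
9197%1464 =413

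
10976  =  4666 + 6310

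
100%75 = 25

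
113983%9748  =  6755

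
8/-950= -1+471/475 = -0.01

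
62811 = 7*8973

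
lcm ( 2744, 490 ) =13720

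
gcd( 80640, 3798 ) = 18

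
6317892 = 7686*822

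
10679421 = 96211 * 111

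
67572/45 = 1501 + 3/5 =1501.60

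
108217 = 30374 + 77843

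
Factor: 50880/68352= 2^( - 2)  *  5^1*53^1*89^( - 1) = 265/356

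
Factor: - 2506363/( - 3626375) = 5^( - 3) *67^(-1)*433^( - 1 )*2506363^1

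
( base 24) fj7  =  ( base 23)h4i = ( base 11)6926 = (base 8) 21617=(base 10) 9103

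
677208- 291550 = 385658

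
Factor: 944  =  2^4*59^1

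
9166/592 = 15 + 143/296 = 15.48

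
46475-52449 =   -  5974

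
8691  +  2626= 11317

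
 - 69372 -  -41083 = -28289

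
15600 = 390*40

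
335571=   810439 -474868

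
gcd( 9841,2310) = 1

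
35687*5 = 178435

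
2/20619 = 2/20619= 0.00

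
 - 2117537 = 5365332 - 7482869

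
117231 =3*39077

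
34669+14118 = 48787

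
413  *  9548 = 3943324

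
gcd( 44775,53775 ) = 225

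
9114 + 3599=12713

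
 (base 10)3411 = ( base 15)1026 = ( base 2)110101010011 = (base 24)5M3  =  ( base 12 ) 1b83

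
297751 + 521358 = 819109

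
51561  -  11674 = 39887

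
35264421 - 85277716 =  - 50013295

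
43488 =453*96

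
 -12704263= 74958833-87663096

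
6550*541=3543550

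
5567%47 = 21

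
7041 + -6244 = 797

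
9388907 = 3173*2959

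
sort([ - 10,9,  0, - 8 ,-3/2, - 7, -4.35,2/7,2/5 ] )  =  [ - 10, - 8, - 7  , - 4.35, - 3/2 , 0,2/7, 2/5, 9] 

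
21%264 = 21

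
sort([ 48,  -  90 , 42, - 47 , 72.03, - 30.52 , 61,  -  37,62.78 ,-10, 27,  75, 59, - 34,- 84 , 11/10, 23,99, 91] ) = [ - 90, - 84 , - 47 , - 37,-34, - 30.52  , - 10,11/10,23,27, 42 , 48,  59 , 61 , 62.78 , 72.03, 75,91, 99] 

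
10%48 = 10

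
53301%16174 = 4779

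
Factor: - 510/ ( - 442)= 15/13 = 3^1*5^1*13^( - 1)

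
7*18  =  126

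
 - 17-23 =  - 40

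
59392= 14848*4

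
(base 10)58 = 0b111010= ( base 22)2e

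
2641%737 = 430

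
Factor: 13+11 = 2^3*3^1 = 24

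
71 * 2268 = 161028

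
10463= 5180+5283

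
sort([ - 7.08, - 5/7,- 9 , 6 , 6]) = [ - 9,-7.08, - 5/7,  6, 6]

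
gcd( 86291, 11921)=1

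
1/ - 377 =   -  1/377 =-0.00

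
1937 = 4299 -2362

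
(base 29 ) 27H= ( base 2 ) 11101101110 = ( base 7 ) 5355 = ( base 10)1902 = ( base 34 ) 1lw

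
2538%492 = 78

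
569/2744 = 569/2744 = 0.21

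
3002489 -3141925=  - 139436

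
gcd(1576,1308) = 4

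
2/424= 1/212 = 0.00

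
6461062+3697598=10158660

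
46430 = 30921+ 15509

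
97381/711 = 136 + 685/711 = 136.96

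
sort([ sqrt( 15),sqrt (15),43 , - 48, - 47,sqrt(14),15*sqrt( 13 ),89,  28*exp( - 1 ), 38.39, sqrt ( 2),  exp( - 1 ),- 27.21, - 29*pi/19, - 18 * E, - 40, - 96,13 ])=[-96,-18*E, - 48, - 47, - 40, - 27.21, - 29*pi/19, exp( - 1 ),  sqrt( 2), sqrt( 14),sqrt ( 15), sqrt ( 15),  28*exp( - 1), 13,38.39, 43,  15*sqrt(13 ), 89 ] 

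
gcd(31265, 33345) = 65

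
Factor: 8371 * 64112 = 2^4*11^1*761^1*4007^1 =536681552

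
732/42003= 244/14001 = 0.02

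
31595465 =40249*785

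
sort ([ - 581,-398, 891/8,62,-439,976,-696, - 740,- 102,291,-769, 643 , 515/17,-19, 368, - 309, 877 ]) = [-769,-740,-696, - 581, -439,- 398,-309, - 102,-19,515/17,62, 891/8 , 291, 368,643, 877,976]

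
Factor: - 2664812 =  -2^2*666203^1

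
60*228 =13680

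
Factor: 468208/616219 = 2^4*13^1*2251^1*616219^( - 1 )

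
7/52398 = 7/52398  =  0.00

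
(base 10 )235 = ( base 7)454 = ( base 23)a5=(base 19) C7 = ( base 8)353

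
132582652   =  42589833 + 89992819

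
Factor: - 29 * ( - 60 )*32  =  2^7 * 3^1*5^1*29^1  =  55680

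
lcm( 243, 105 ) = 8505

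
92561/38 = 92561/38 = 2435.82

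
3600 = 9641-6041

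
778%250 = 28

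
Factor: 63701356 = 2^2*47^1 * 59^1*5743^1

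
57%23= 11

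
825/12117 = 275/4039 = 0.07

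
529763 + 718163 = 1247926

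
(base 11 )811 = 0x3d4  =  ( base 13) 5A5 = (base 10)980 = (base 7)2600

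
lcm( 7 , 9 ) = 63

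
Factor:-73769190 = -2^1*3^1 *5^1*11^1*223543^1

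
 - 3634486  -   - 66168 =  - 3568318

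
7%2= 1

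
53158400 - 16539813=36618587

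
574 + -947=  - 373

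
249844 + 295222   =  545066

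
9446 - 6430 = 3016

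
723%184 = 171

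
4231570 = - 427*( - 9910)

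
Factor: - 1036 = -2^2*7^1*37^1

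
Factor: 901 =17^1*53^1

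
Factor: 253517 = 11^1* 19^1*1213^1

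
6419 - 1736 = 4683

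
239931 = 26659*9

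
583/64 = 9 + 7/64 = 9.11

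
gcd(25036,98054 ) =22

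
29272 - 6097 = 23175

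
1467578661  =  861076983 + 606501678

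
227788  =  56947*4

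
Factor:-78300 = -2^2*3^3*5^2*29^1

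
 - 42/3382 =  - 1 + 1670/1691=- 0.01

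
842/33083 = 842/33083 = 0.03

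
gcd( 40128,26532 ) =132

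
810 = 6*135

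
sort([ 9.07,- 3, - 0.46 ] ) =[ - 3, - 0.46,9.07] 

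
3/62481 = 1/20827 = 0.00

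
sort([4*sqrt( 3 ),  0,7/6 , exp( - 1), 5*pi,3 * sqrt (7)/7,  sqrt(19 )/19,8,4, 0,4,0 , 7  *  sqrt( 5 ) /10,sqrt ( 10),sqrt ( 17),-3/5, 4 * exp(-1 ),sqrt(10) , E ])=[ - 3/5,0, 0,0,sqrt( 19) /19,exp( - 1),3 * sqrt(7) /7,7/6,  4*exp(-1), 7*sqrt (5 ) /10,E,sqrt( 10),sqrt(10 ), 4,4, sqrt( 17 ),4*sqrt( 3 ) , 8, 5*pi ] 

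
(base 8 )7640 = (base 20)A00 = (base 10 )4000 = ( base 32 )3t0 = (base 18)C64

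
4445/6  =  740 + 5/6=740.83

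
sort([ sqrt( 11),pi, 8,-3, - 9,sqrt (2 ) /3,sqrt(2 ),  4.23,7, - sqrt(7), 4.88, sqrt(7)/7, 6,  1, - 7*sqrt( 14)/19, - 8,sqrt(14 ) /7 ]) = [ - 9 , - 8,  -  3 ,-sqrt ( 7), - 7 * sqrt(14)/19, sqrt(7 ) /7,  sqrt( 2 ) /3,  sqrt(  14 ) /7, 1, sqrt ( 2) , pi, sqrt(11), 4.23, 4.88, 6, 7,8 ]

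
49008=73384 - 24376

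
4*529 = 2116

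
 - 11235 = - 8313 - 2922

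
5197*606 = 3149382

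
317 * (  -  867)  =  -274839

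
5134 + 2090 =7224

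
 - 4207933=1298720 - 5506653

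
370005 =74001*5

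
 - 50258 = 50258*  ( - 1)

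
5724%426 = 186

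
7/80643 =7/80643 = 0.00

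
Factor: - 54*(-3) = 2^1 * 3^4 = 162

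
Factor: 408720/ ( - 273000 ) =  - 262/175=- 2^1*5^(-2 )*7^(-1 )*131^1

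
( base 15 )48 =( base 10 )68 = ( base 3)2112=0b1000100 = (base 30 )28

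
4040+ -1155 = 2885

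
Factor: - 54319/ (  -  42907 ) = 107^( - 1) * 401^ (-1 )*54319^1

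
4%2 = 0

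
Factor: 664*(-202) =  -134128 = - 2^4*83^1 * 101^1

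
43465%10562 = 1217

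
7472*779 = 5820688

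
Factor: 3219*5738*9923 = 183283982106 = 2^1*3^1*19^1*29^1*37^1*151^1* 9923^1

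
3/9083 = 3/9083 = 0.00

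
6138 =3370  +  2768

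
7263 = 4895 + 2368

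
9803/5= 1960 + 3/5 = 1960.60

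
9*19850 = 178650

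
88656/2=44328 =44328.00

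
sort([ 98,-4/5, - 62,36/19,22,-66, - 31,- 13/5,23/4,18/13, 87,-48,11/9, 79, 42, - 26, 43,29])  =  [-66, -62, - 48, - 31, - 26, - 13/5,-4/5,11/9, 18/13, 36/19, 23/4, 22, 29,  42, 43,79,87,  98 ]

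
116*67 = 7772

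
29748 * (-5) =  -  148740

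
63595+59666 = 123261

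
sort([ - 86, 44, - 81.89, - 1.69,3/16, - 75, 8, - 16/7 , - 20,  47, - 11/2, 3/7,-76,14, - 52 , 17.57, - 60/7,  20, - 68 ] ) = [ - 86, - 81.89,- 76,- 75, - 68, - 52 ,-20 ,  -  60/7 ,  -  11/2, - 16/7, - 1.69,  3/16, 3/7, 8,14,17.57,20, 44,  47] 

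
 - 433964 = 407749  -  841713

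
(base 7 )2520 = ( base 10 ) 945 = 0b1110110001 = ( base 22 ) 1KL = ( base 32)TH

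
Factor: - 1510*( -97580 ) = 2^3*5^2*7^1 *17^1*41^1*151^1 = 147345800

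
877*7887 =6916899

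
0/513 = 0=0.00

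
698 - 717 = -19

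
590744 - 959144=-368400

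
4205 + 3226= 7431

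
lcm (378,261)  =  10962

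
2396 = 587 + 1809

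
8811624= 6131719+2679905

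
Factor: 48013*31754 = 1524604802 = 2^1*7^1*19^3*15877^1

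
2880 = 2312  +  568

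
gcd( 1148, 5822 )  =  82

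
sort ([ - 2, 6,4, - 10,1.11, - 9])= [ - 10, - 9, - 2,1.11,4, 6]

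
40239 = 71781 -31542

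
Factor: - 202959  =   - 3^3*7517^1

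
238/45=238/45 = 5.29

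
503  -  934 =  - 431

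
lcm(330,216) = 11880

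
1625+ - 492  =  1133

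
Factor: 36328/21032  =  19/11 = 11^(-1 )*19^1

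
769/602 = 1+167/602 = 1.28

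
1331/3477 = 1331/3477 =0.38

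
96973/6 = 96973/6 = 16162.17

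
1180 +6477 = 7657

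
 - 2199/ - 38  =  2199/38 = 57.87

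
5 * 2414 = 12070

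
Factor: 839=839^1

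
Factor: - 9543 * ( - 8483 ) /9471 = 7^(-1 )*11^(-1 )*17^1*41^( -1 )*499^1*3181^1=26984423/3157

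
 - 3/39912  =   - 1/13304 = - 0.00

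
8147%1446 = 917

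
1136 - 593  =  543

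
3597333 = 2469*1457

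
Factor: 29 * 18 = 2^1 * 3^2*29^1 = 522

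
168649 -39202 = 129447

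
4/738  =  2/369 = 0.01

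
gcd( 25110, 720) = 90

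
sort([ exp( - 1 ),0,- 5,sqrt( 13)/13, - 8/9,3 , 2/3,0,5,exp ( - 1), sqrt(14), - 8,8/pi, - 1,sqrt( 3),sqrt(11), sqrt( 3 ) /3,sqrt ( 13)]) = [ - 8, - 5,-1 ,-8/9,0,0, sqrt(13)/13,exp (-1 ),  exp(-1), sqrt( 3 ) /3,2/3, sqrt( 3 ),8/pi,  3, sqrt( 11),sqrt(13),sqrt( 14),5 ] 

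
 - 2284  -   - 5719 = 3435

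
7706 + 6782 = 14488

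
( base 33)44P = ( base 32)4d1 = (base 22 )973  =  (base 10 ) 4513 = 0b1000110100001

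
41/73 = 41/73 =0.56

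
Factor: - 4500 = - 2^2*3^2 * 5^3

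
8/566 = 4/283 =0.01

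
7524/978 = 1254/163 = 7.69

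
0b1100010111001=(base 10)6329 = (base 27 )8IB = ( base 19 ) HA2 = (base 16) 18B9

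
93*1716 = 159588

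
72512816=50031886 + 22480930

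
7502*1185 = 8889870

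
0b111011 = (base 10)59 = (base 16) 3B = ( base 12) 4B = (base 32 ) 1R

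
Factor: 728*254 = 2^4*7^1*13^1 * 127^1 = 184912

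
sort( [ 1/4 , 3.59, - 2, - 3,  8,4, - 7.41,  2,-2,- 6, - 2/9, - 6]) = [ - 7.41, - 6,-6, - 3, - 2,  -  2, - 2/9,1/4,2,3.59,4,8] 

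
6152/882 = 3076/441 = 6.98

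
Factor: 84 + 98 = 2^1 *7^1*13^1 = 182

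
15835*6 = 95010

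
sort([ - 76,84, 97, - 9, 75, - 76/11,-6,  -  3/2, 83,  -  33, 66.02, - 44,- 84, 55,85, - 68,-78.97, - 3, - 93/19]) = [  -  84, - 78.97, - 76, - 68,-44, - 33, - 9, - 76/11, - 6,-93/19, - 3, - 3/2,  55, 66.02,75, 83,84, 85,97 ] 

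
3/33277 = 3/33277=0.00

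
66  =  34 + 32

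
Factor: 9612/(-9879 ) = - 36/37 = - 2^2*3^2 * 37^(-1 ) 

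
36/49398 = 6/8233 = 0.00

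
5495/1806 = 785/258 = 3.04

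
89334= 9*9926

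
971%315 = 26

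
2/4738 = 1/2369=0.00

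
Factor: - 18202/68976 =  - 19/72 = -2^( - 3)*3^( -2)*19^1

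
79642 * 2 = 159284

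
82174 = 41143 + 41031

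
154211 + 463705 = 617916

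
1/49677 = 1/49677 = 0.00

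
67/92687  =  67/92687 = 0.00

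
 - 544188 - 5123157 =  - 5667345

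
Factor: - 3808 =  - 2^5*7^1*17^1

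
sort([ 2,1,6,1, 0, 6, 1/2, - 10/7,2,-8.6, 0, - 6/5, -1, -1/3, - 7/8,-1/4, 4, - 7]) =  [ -8.6,  -  7, - 10/7, - 6/5, - 1,-7/8, - 1/3,  -  1/4,  0, 0, 1/2,1, 1, 2,2,4,6 , 6 ]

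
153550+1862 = 155412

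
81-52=29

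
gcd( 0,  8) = 8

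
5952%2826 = 300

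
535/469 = 535/469=1.14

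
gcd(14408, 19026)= 2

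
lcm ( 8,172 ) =344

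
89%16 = 9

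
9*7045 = 63405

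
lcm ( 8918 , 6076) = 552916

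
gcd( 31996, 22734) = 842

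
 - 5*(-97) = 485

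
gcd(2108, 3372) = 4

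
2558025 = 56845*45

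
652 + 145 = 797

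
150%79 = 71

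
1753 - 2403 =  - 650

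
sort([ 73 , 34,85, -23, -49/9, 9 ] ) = [- 23,-49/9,9,34, 73,85]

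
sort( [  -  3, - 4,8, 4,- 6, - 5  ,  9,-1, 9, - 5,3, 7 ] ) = [ - 6, - 5, - 5, - 4, - 3,-1, 3,  4,7,8,9, 9]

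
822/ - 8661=  -  1 + 2613/2887= - 0.09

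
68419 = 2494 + 65925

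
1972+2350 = 4322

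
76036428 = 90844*837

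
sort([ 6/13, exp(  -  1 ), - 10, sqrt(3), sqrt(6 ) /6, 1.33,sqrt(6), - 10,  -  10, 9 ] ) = [ - 10, - 10, -10,exp(  -  1), sqrt( 6) /6, 6/13,1.33, sqrt(3), sqrt( 6), 9] 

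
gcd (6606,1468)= 734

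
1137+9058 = 10195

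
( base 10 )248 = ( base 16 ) F8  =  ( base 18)DE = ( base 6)1052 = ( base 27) 95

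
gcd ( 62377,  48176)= 1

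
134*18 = 2412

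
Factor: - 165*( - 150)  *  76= 1881000 = 2^3*3^2*5^3*11^1*19^1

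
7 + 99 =106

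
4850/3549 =4850/3549 =1.37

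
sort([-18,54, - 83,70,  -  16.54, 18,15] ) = [ - 83, - 18,-16.54,  15,18,54, 70]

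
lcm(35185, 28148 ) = 140740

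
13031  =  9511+3520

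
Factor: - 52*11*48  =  -27456=- 2^6*3^1*11^1*13^1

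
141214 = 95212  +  46002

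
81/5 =81/5 = 16.20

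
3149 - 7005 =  - 3856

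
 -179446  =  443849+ -623295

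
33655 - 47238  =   - 13583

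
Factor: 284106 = 2^1 *3^1*47351^1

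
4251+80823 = 85074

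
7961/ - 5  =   - 1593 + 4/5 = - 1592.20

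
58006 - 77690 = - 19684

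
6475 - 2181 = 4294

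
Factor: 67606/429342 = 3^( - 1) *7^1*11^1*163^( - 1) = 77/489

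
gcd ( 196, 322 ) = 14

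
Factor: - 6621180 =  - 2^2*3^1 * 5^1*  211^1*523^1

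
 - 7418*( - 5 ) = 37090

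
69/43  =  1 + 26/43 = 1.60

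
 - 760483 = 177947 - 938430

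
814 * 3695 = 3007730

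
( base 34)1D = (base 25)1m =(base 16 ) 2f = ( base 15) 32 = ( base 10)47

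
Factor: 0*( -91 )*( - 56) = 0 = 0^1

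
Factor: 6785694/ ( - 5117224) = -3392847/2558612 = - 2^( - 2)*3^4*7^ ( - 1) * 23^( - 1)*29^( - 1 )*137^( - 1)*41887^1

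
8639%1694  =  169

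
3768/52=942/13 = 72.46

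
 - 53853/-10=53853/10 = 5385.30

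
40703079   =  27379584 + 13323495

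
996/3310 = 498/1655 =0.30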